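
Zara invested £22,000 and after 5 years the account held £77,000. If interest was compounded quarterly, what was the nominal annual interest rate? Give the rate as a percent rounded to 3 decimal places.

The 20-period growth factor is 77,000/22,000 = 3.5.
r/4 = 3.5^(1/20) − 1 ≈ 0.0646415, so r ≈ 4·0.0646415 = 25.85661%.

25.857%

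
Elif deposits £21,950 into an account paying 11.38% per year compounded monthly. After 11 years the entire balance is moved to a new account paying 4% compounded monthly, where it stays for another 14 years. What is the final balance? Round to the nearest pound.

Phase 1: 21,950·(1 + 0.1138/12)^132 ≈ 76,299.6829.
Phase 2: 76,299.6829·(1 + 0.04/12)^168 ≈ 133,451.4202.

£133,451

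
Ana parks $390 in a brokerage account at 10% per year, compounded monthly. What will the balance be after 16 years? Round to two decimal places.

Periodic rate = 10%/12 = 0.00833333; periods = 12·16 = 192.
A = 390·(1 + 0.1/12)^192 ≈ 390·4.92030313 ≈ 1,918.9182.

$1,918.92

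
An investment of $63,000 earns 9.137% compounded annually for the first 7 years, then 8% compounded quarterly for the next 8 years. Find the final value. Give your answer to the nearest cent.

After 7 years at 9.137%: 63,000 × 1.84418328279 ≈ 116,183.5468.
Then 8 years at 8%: 116,183.5468 × 1.8845405921 ≈ 218,952.6101.

$218,952.61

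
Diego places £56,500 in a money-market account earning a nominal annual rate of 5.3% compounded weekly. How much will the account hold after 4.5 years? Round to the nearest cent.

£71,709.21

Periodic rate = 5.3%/52 = 0.00101923; periods = 52·4.5 = 234.
A = 56,500·(1 + 0.053/52)^234 ≈ 56,500·1.26918954 ≈ 71,709.2090.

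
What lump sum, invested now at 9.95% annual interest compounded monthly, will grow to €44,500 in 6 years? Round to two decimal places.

€24,555.86

Periodic rate = 9.95%/12 = 0.00829167; 72 periods.
P = 44,500/(1 + 0.0995/12)^72 ≈ 44,500/1.8121944869 ≈ 24,555.8632.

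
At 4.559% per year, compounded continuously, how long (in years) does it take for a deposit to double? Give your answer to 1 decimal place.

e^(0.04559t) = 2, so 0.04559t = ln 2 ≈ 0.69315.
t ≈ 0.69315/0.04559 ≈ 15.2039.

15.2 years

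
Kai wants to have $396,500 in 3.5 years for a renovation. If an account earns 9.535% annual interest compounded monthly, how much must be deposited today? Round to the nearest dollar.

$284,368

Periodic rate = 9.535%/12 = 0.00794583; 42 periods.
P = 396,500/(1 + 0.09535/12)^42 ≈ 396,500/1.39431899462 ≈ 284,368.2124.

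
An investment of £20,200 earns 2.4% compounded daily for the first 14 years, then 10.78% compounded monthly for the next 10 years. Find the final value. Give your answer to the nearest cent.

Phase 1: 20,200·(1 + 0.024/365)^5110 ≈ 28,266.3361.
Phase 2: 28,266.3361·(1 + 0.1078/12)^120 ≈ 82,670.1295.

£82,670.13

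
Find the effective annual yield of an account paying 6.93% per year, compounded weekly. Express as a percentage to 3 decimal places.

EAR = (1 + 6.93%/52)^52 − 1 = (1 + 0.00133269)^52 − 1.
(1 + 0.00133269)^52 ≈ 1.071708, so EAR ≈ 7.17082%.

7.171%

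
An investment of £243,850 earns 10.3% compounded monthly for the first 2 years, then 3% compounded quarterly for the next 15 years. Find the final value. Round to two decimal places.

£468,715.10

After 2 years at 10.3%: 243,850 × 1.2276735348 ≈ 299,368.1915.
Then 15 years at 3%: 299,368.1915 × 1.56568102694 ≈ 468,715.0974.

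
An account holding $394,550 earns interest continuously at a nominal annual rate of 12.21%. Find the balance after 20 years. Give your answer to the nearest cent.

$4,535,750.66

A = P·e^(rt) = 394,550·e^(0.1221·20) = 394,550·e^2.442.
e^2.442 ≈ 11.49600978567, so A ≈ 4,535,750.6609.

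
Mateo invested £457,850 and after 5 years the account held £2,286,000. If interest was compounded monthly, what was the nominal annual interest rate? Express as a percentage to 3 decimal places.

(1 + r/12)^60 = 2,286,000/457,850 = 4.9929.
1 + r/12 = 4.9929^(1/60) ≈ 1.027163, so r/12 ≈ 0.0271626.
r ≈ 12·0.0271626 = 32.59517%.

32.595%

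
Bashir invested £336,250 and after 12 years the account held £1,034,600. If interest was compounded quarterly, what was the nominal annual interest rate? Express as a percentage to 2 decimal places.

The 48-period growth factor is 1,034,600/336,250 = 3.07688.
r/4 = 3.07688^(1/48) − 1 ≈ 0.0236912, so r ≈ 4·0.0236912 = 9.47647%.

9.48%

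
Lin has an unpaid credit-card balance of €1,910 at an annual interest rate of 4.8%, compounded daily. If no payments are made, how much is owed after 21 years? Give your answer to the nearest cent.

€5,233.27

Periodic rate = 4.8%/365 = 0.000131507; periods = 365·21 = 7665.
A = 1,910·(1 + 0.048/365)^7665 ≈ 1,910·2.739933709 ≈ 5,233.2734.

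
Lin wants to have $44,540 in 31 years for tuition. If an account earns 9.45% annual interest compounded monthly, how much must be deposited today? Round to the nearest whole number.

$2,407

Growth factor = (1 + 0.007875)^372 ≈ 18.504710043.
P = 44,540/18.504710043 ≈ 2,406.9548.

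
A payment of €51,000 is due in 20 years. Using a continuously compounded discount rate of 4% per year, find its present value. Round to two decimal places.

€22,915.78

P = A·e^(−rt) = 51,000·e^(−0.8).
e^(−0.8) ≈ 0.44932896412, so P ≈ 22,915.7772.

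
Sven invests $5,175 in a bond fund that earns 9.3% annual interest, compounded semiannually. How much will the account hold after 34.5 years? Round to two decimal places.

$119,101.55

Growth factor = (1 + 0.0465)^69 ≈ 23.0147920167.
A ≈ 5,175 × 23.0147920167 ≈ 119,101.5487.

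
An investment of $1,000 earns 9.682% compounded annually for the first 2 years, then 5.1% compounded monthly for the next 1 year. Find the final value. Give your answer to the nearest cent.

After 2 years at 9.682%: 1,000 × 1.203014112 ≈ 1,203.0141.
Then 1 years at 5.1%: 1,203.0141 × 1.052209176 ≈ 1,265.8225.

$1,265.82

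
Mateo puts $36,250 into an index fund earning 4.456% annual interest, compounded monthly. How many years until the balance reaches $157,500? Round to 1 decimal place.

We need (1 + 0.00371333)^(12t) = 4.3448, so 12t = ln 4.3448 / ln 1.003713 ≈ 396.3317.
t ≈ 396.3317/12 = 33.0276 years.

33.0 years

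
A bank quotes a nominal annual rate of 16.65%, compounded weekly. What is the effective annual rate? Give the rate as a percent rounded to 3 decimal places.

One year is 52 periods at 0.00320192 each: (1 + 0.00320192)^52 ≈ 1.180849.
EAR = 1.180849 − 1 ≈ 18.08494%.

18.085%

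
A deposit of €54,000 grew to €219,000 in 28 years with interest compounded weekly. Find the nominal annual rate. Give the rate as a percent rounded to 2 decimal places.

5.00%

The 1456-period growth factor is 219,000/54,000 = 4.05556.
r/52 = 4.05556^(1/1456) − 1 ≈ 0.000962061, so r ≈ 52·0.000962061 = 5.00272%.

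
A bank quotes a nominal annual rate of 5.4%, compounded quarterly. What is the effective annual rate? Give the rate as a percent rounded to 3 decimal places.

EAR = (1 + 5.4%/4)^4 − 1 = (1 + 0.0135)^4 − 1.
(1 + 0.0135)^4 ≈ 1.055103, so EAR ≈ 5.51034%.

5.510%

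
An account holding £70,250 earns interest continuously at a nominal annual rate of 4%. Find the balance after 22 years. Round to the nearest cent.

£169,365.70

A = P·e^(rt) = 70,250·e^(0.04·22) = 70,250·e^0.88.
e^0.88 ≈ 2.41089970642, so A ≈ 169,365.7044.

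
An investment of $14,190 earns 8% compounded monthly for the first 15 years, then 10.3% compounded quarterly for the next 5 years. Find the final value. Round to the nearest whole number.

Phase 1: 14,190·(1 + 0.08/12)^180 ≈ 46,925.2158.
Phase 2: 46,925.2158·(1 + 0.02575)^20 ≈ 78,025.5414.

$78,026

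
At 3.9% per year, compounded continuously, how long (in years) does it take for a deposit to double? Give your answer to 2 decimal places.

17.77 years

e^(0.039t) = 2, so 0.039t = ln 2 ≈ 0.69315.
t ≈ 0.69315/0.039 ≈ 17.7730.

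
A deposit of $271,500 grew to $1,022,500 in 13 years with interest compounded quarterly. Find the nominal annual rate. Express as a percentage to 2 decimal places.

10.33%

The 52-period growth factor is 1,022,500/271,500 = 3.76611.
r/4 = 3.76611^(1/52) − 1 ≈ 0.0258288, so r ≈ 4·0.0258288 = 10.33151%.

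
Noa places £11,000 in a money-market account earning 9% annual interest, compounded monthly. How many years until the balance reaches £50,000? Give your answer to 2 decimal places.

We need (1 + 0.0075)^(12t) = 4.5455, so 12t = ln 4.5455 / ln 1.0075 ≈ 202.6398.
t ≈ 202.6398/12 = 16.8867 years.

16.89 years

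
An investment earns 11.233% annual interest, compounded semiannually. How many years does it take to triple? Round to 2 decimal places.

(1 + 0.056165)^(2t) = 3.
2t = ln 3 / ln(1 + 0.056165) ≈ 1.0986/0.0546444 ≈ 20.1047.
t ≈ 10.0524.

10.05 years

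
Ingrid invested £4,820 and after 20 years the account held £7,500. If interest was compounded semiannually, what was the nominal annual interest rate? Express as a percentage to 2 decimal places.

2.22%

(1 + r/2)^40 = 7,500/4,820 = 1.55602.
1 + r/2 = 1.55602^(1/40) ≈ 1.011115, so r/2 ≈ 0.0111145.
r ≈ 2·0.0111145 = 2.22291%.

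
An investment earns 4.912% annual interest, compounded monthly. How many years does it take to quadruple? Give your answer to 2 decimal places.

28.28 years

(1 + 0.00409333)^(12t) = 4.
12t = ln 4 / ln(1 + 0.00409333) ≈ 1.3863/0.00408498 ≈ 339.3639.
t ≈ 28.2803.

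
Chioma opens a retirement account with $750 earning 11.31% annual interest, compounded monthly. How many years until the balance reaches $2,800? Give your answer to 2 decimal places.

11.70 years

(1 + 0.009425)^(12t) = 2,800/750 = 3.7333.
12t·ln(1 + 0.009425) = ln(3.7333); 12t = 1.3173/0.00938086 ≈ 140.4244.
t ≈ 11.7020 years.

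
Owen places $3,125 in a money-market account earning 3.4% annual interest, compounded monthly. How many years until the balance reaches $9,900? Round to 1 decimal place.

(1 + 0.00283333)^(12t) = 9,900/3,125 = 3.168.
12t·ln(1 + 0.00283333) = ln(3.168); 12t = 1.1531/0.00282933 ≈ 407.5529.
t ≈ 33.9627 years.

34.0 years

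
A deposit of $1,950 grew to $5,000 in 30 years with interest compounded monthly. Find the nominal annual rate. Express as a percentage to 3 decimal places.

3.143%

The 360-period growth factor is 5,000/1,950 = 2.5641.
r/12 = 2.5641^(1/360) − 1 ≈ 0.002619, so r ≈ 12·0.002619 = 3.14280%.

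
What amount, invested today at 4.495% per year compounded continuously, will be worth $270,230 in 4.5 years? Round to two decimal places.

$220,742.85

P = A·e^(−rt) = 270,230·e^(−0.202275).
e^(−0.202275) ≈ 0.816870257731, so P ≈ 220,742.8497.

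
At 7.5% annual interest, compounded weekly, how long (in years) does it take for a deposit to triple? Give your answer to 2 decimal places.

14.66 years

(1 + 0.00144231)^(52t) = 3.
52t = ln 3 / ln(1 + 0.00144231) ≈ 1.0986/0.00144127 ≈ 762.2537.
t ≈ 14.6587.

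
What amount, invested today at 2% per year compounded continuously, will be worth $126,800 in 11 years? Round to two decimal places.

P = A·e^(−rt) = 126,800·e^(−0.22).
e^(−0.22) ≈ 0.802518797962, so P ≈ 101,759.3836.

$101,759.38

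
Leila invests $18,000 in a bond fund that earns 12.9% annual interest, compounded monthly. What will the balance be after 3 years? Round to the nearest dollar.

$26,451

Growth factor = (1 + 0.01075)^36 ≈ 1.469518305.
A ≈ 18,000 × 1.469518305 ≈ 26,451.3295.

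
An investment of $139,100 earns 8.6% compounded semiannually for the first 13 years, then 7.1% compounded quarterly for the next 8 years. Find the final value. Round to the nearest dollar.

Phase 1: 139,100·(1 + 0.043)^26 ≈ 415,641.7351.
Phase 2: 415,641.7351·(1 + 0.01775)^32 ≈ 729,851.8324.

$729,852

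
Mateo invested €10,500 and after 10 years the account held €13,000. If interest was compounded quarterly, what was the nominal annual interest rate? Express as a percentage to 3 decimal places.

(1 + r/4)^40 = 13,000/10,500 = 1.2381.
1 + r/4 = 1.2381^(1/40) ≈ 1.005354, so r/4 ≈ 0.00535363.
r ≈ 4·0.00535363 = 2.14145%.

2.141%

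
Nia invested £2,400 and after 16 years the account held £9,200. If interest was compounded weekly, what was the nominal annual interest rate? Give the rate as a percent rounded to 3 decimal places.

8.405%

(1 + r/52)^832 = 9,200/2,400 = 3.83333.
1 + r/52 = 3.83333^(1/832) ≈ 1.001616, so r/52 ≈ 0.00161637.
r ≈ 52·0.00161637 = 8.40513%.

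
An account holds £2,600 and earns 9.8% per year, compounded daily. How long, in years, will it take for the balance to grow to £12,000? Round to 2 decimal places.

15.61 years

(1 + 0.000268493)^(365t) = 12,000/2,600 = 4.6154.
365t·ln(1 + 0.000268493) = ln(4.6154); 365t = 1.5294/0.000268457 ≈ 5696.9815.
t ≈ 15.6082 years.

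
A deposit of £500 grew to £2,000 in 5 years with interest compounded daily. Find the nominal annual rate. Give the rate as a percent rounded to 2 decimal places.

(1 + r/365)^1825 = 2,000/500 = 4.
1 + r/365 = 4^(1/1825) ≈ 1.00076, so r/365 ≈ 0.000759902.
r ≈ 365·0.000759902 = 27.73642%.

27.74%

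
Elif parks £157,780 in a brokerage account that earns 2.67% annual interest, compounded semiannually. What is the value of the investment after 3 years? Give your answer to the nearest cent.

Growth factor = (1 + 0.01335)^6 ≈ 1.08282140191.
A ≈ 157,780 × 1.08282140191 ≈ 170,847.5608.

£170,847.56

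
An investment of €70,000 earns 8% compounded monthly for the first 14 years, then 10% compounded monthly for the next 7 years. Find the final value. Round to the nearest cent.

After 14 years at 8%: 70,000 × 3.05348382582 ≈ 213,743.8678.
Then 7 years at 10%: 213,743.8678 × 2.00792015267 ≈ 429,180.6197.

€429,180.62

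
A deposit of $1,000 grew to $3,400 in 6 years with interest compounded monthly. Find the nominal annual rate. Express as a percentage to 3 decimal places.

The 72-period growth factor is 3,400/1,000 = 3.4.
r/12 = 3.4^(1/72) − 1 ≈ 0.0171421, so r ≈ 12·0.0171421 = 20.57058%.

20.571%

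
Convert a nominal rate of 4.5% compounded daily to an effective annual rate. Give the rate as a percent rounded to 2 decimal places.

EAR = (1 + 4.5%/365)^365 − 1 = (1 + 0.000123288)^365 − 1.
(1 + 0.000123288)^365 ≈ 1.046025, so EAR ≈ 4.60250%.

4.60%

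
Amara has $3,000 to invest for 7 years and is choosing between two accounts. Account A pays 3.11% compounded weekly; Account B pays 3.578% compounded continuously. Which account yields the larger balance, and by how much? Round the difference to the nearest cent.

Account A growth factor: (1 + 0.0311/52)^364 ≈ 1.243133148; balance ≈ 3,729.3994.
Account B growth factor: e^(0.03578·7) = e^0.25046 ≈ 1.284616204; balance ≈ 3,853.8486.
Account B is larger by 124.4492.

Account B, by $124.45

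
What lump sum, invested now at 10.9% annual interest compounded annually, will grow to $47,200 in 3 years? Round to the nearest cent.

Annual rate = 10.9% = 0.109; 3 periods.
P = 47,200/(1 + 0.109)^3 ≈ 47,200/1.363938029 ≈ 34,605.6778.

$34,605.68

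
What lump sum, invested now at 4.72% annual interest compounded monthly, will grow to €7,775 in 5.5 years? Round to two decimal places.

€6,000.38

Periodic rate = 4.72%/12 = 0.00393333; 66 periods.
P = 7,775/(1 + 0.0472/12)^66 ≈ 7,775/1.295751438 ≈ 6,000.3792.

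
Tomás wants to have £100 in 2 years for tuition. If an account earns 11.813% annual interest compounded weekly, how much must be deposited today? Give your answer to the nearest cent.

Growth factor = (1 + 0.11813/52)^104 ≈ 1.2661642.
P = 100/1.2661642 ≈ 78.9787.

£78.98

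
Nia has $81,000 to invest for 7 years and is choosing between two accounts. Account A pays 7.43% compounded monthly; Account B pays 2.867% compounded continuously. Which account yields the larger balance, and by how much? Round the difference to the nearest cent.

A: (1 + 0.0743/12)^84 ≈ 1.67950057542, so 81,000 × 1.67950057542 ≈ 136,039.5466.
B: e^(0.02867·7) = e^0.20069 ≈ 1.2222458169, so 81,000 × 1.2222458169 ≈ 99,001.9112.
Difference ≈ 37,037.6354 in favor of A.

Account A, by $37,037.64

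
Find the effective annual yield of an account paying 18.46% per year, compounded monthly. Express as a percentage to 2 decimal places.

20.10%

One year is 12 periods at 0.0153833 each: (1 + 0.0153833)^12 ≈ 1.201048.
EAR = 1.201048 − 1 ≈ 20.10480%.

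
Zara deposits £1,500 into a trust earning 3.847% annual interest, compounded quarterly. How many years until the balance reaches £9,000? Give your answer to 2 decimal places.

46.80 years

We need (1 + 0.0096175)^(4t) = 6, so 4t = ln 6 / ln 1.009618 ≈ 187.1964.
t ≈ 187.1964/4 = 46.7991 years.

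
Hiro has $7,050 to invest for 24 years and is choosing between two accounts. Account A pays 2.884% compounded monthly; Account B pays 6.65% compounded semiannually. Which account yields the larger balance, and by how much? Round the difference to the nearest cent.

A: (1 + 0.02884/12)^288 ≈ 1.9963681098, so 7,050 × 1.9963681098 ≈ 14,074.3952.
B: (1 + 0.03325)^48 ≈ 4.8068422501, so 7,050 × 4.8068422501 ≈ 33,888.2379.
Difference ≈ 19,813.8427 in favor of B.

Account B, by $19,813.84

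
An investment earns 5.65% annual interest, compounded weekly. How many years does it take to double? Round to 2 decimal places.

12.27 years

(1 + 0.00108654)^(52t) = 2.
52t = ln 2 / ln(1 + 0.00108654) ≈ 0.69315/0.00108595 ≈ 638.2873.
t ≈ 12.2748.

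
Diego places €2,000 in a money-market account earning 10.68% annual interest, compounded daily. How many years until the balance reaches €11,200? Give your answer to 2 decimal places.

16.13 years

(1 + 0.000292603)^(365t) = 11,200/2,000 = 5.6.
365t·ln(1 + 0.000292603) = ln(5.6); 365t = 1.7228/0.00029256 ≈ 5888.5936.
t ≈ 16.1331 years.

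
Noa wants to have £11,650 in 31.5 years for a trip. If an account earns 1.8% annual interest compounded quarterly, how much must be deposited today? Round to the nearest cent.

£6,616.58

Growth factor = (1 + 0.0045)^126 ≈ 1.7607292404.
P = 11,650/1.7607292404 ≈ 6,616.5767.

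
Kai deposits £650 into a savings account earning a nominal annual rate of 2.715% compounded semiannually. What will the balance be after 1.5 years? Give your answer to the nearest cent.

Periodic rate = 2.715%/2 = 0.013575; periods = 2·1.5 = 3.
A = 650·(1 + 0.013575)^3 ≈ 650·1.04128034 ≈ 676.8322.

£676.83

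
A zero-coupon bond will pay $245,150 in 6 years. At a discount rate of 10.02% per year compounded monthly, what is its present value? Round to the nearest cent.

$134,715.67

Growth factor = (1 + 0.00835)^72 ≈ 1.81975863738.
P = 245,150/1.81975863738 ≈ 134,715.6678.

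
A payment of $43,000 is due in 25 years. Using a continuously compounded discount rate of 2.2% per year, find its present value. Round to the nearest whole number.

P = A·e^(−rt) = 43,000·e^(−0.55).
e^(−0.55) ≈ 0.57694981038, so P ≈ 24,808.8418.

$24,809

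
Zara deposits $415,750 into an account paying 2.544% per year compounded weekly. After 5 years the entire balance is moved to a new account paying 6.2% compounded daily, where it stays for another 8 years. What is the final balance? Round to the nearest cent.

Phase 1: 415,750·(1 + 0.02544/52)^260 ≈ 472,129.3587.
Phase 2: 472,129.3587·(1 + 0.062/365)^2920 ≈ 775,269.6404.

$775,269.64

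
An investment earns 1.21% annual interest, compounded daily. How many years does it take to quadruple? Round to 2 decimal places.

(1 + 0.0000331507)^(365t) = 4.
365t = ln 4 / ln(1 + 0.0000331507) ≈ 1.3863/3.31501e-05 ≈ 41818.6635.
t ≈ 114.5717.

114.57 years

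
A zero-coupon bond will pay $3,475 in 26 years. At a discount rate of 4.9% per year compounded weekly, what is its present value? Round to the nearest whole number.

$973

Periodic rate = 4.9%/52 = 0.000942308; 1352 periods.
P = 3,475/(1 + 0.049/52)^1352 ≈ 3,475/3.572980519 ≈ 972.5774.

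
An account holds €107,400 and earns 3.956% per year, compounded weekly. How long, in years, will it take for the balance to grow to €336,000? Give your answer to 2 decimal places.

28.84 years

We need (1 + 0.000760769)^(52t) = 3.1285, so 52t = ln 3.1285 / ln 1.000761 ≈ 1499.7778.
t ≈ 1499.7778/52 = 28.8419 years.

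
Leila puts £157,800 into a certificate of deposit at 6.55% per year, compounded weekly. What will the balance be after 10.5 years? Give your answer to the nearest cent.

Growth factor = (1 + 0.0655/52)^546 ≈ 1.98837398775.
A ≈ 157,800 × 1.98837398775 ≈ 313,765.4153.

£313,765.42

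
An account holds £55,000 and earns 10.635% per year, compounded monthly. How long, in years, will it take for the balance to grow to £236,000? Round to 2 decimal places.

13.76 years

We need (1 + 0.0088625)^(12t) = 4.2909, so 12t = ln 4.2909 / ln 1.008862 ≈ 165.0712.
t ≈ 165.0712/12 = 13.7559 years.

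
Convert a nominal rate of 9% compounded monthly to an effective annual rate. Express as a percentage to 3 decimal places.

EAR = (1 + 9%/12)^12 − 1 = (1 + 0.0075)^12 − 1.
(1 + 0.0075)^12 ≈ 1.093807, so EAR ≈ 9.38069%.

9.381%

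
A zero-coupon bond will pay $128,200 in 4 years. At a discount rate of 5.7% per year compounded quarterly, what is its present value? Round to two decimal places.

$102,227.51

Growth factor = (1 + 0.01425)^16 ≈ 1.25406562035.
P = 128,200/1.25406562035 ≈ 102,227.5054.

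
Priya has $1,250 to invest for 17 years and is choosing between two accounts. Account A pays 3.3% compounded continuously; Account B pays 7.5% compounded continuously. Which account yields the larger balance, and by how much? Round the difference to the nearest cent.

Account B, by $2,282.85

Account A growth factor: e^(0.033·17) = e^0.561 ≈ 1.752424048; balance ≈ 2,190.5301.
Account B growth factor: e^(0.075·17) = e^1.275 ≈ 3.57870141; balance ≈ 4,473.3768.
Account B is larger by 2,282.8467.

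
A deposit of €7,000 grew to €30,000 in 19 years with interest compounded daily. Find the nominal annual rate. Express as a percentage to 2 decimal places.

7.66%

(1 + r/365)^6935 = 30,000/7,000 = 4.28571.
1 + r/365 = 4.28571^(1/6935) ≈ 1.00021, so r/365 ≈ 0.000209869.
r ≈ 365·0.000209869 = 7.66021%.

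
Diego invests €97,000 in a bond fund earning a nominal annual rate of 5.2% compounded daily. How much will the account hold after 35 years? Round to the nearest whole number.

€598,593

Growth factor = (1 + 0.052/365)^12775 ≈ 6.17105843432.
A ≈ 97,000 × 6.17105843432 ≈ 598,592.6681.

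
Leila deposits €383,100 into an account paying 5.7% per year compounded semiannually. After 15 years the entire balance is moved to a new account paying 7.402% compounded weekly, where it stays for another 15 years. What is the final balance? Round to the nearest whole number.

Phase 1: 383,100·(1 + 0.0285)^30 ≈ 890,104.5743.
Phase 2: 890,104.5743·(1 + 0.07402/52)^780 ≈ 2,699,574.5607.

€2,699,575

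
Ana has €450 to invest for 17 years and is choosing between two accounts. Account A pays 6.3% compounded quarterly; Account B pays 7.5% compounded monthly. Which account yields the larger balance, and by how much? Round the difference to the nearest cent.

Account B, by €301.72

Account A growth factor: (1 + 0.01575)^68 ≈ 2.894039856; balance ≈ 1,302.3179.
Account B growth factor: (1 + 0.00625)^204 ≈ 3.564529791; balance ≈ 1,604.0384.
Account B is larger by 301.7205.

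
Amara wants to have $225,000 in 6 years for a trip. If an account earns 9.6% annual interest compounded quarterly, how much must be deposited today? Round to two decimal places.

Periodic rate = 9.6%/4 = 0.024; 24 periods.
P = 225,000/(1 + 0.024)^24 ≈ 225,000/1.76684706478 ≈ 127,345.4870.

$127,345.49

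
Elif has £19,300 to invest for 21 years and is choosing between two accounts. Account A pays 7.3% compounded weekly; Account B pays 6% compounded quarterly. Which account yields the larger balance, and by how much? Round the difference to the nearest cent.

A: (1 + 0.073/52)^1092 ≈ 4.6270751802, so 19,300 × 4.6270751802 ≈ 89,302.5510.
B: (1 + 0.015)^84 ≈ 3.4925895395, so 19,300 × 3.4925895395 ≈ 67,406.9781.
Difference ≈ 21,895.5729 in favor of A.

Account A, by £21,895.57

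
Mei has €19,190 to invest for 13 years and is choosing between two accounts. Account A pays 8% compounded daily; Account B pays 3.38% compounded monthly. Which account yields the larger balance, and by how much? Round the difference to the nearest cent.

Account A growth factor: (1 + 0.08/365)^4745 ≈ 2.8288946266; balance ≈ 54,286.4879.
Account B growth factor: (1 + 0.0338/12)^156 ≈ 1.5508176964; balance ≈ 29,760.1916.
Account A is larger by 24,526.2963.

Account A, by €24,526.30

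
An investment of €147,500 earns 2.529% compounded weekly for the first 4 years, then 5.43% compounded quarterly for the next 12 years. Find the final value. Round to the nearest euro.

€311,743

Phase 1: 147,500·(1 + 0.02529/52)^208 ≈ 163,197.9016.
Phase 2: 163,197.9016·(1 + 0.013575)^48 ≈ 311,743.4182.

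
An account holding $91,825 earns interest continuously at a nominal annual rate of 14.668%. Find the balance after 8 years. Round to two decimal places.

$296,878.98

A = P·e^(rt) = 91,825·e^(0.14668·8) = 91,825·e^1.17344.
e^1.17344 ≈ 3.23309537897, so A ≈ 296,878.9832.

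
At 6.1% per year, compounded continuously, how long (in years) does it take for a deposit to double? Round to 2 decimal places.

e^(0.061t) = 2, so 0.061t = ln 2 ≈ 0.69315.
t ≈ 0.69315/0.061 ≈ 11.3631.

11.36 years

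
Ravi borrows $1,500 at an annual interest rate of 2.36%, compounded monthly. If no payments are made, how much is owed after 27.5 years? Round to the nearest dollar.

Periodic rate = 2.36%/12 = 0.00196667; periods = 12·27.5 = 330.
A = 1,500·(1 + 0.0236/12)^330 ≈ 1,500·1.912406989 ≈ 2,868.6105.

$2,869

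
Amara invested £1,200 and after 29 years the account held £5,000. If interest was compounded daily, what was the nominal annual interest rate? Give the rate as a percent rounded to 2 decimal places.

4.92%

The 10585-period growth factor is 5,000/1,200 = 4.16667.
r/365 = 4.16667^(1/10585) − 1 ≈ 0.000134833, so r ≈ 365·0.000134833 = 4.92142%.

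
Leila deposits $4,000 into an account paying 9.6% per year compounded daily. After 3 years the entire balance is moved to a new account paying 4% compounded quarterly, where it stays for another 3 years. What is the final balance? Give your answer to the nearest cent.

Phase 1: 4,000·(1 + 0.096/365)^1095 ≈ 5,334.8272.
Phase 2: 5,334.8272·(1 + 0.01)^12 ≈ 6,011.4168.

$6,011.42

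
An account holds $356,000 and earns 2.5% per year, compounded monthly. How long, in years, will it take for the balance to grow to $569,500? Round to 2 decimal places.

We need (1 + 0.00208333)^(12t) = 1.5997, so 12t = ln 1.5997 / ln 1.002083 ≈ 225.7523.
t ≈ 225.7523/12 = 18.8127 years.

18.81 years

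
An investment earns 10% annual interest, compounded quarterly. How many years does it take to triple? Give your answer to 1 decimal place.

11.1 years

(1 + 0.025)^(4t) = 3.
4t = ln 3 / ln(1 + 0.025) ≈ 1.0986/0.0246926 ≈ 44.4915.
t ≈ 11.1229.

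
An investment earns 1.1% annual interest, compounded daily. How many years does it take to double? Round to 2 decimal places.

63.01 years

(1 + 0.000030137)^(365t) = 2.
365t = ln 2 / ln(1 + 0.000030137) ≈ 0.69315/3.01365e-05 ≈ 23000.2303.
t ≈ 63.0143.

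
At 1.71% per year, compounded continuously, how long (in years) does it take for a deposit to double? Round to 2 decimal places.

e^(0.0171t) = 2, so 0.0171t = ln 2 ≈ 0.69315.
t ≈ 0.69315/0.0171 ≈ 40.5349.

40.53 years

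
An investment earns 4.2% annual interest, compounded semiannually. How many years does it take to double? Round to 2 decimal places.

16.68 years

(1 + 0.021)^(2t) = 2.
2t = ln 2 / ln(1 + 0.021) ≈ 0.69315/0.0207825 ≈ 33.3524.
t ≈ 16.6762.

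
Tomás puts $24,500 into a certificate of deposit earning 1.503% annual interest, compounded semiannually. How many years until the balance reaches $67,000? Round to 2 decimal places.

(1 + 0.007515)^(2t) = 67,000/24,500 = 2.7347.
2t·ln(1 + 0.007515) = ln(2.7347); 2t = 1.006/0.0074869 ≈ 134.3706.
t ≈ 67.1853 years.

67.19 years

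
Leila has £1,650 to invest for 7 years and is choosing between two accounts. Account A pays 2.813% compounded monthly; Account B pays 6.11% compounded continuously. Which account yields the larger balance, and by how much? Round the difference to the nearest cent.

Account B, by £522.01

Account A growth factor: (1 + 0.02813/12)^84 ≈ 1.217353896; balance ≈ 2,008.6339.
Account B growth factor: e^(0.0611·7) = e^0.4277 ≈ 1.533725894; balance ≈ 2,530.6477.
Account B is larger by 522.0138.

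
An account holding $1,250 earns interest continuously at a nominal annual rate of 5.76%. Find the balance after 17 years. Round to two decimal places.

A = P·e^(rt) = 1,250·e^(0.0576·17) = 1,250·e^0.9792.
e^0.9792 ≈ 2.662325529, so A ≈ 3,327.9069.

$3,327.91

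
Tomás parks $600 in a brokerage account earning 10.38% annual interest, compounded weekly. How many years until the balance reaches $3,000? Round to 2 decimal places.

15.52 years

(1 + 0.00199615)^(52t) = 3,000/600 = 5.
52t·ln(1 + 0.00199615) = ln(5); 52t = 1.6094/0.00199416 ≈ 807.0739.
t ≈ 15.5207 years.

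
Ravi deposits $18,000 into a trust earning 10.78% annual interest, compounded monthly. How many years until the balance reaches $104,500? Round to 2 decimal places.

(1 + 0.00898333)^(12t) = 104,500/18,000 = 5.8056.
12t·ln(1 + 0.00898333) = ln(5.8056); 12t = 1.7588/0.00894322 ≈ 196.6646.
t ≈ 16.3887 years.

16.39 years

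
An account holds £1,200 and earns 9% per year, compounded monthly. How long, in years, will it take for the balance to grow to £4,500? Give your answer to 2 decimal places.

We need (1 + 0.0075)^(12t) = 3.75, so 12t = ln 3.75 / ln 1.0075 ≈ 176.8942.
t ≈ 176.8942/12 = 14.7412 years.

14.74 years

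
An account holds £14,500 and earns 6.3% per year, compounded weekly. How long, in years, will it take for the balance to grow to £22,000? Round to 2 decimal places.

We need (1 + 0.00121154)^(52t) = 1.5172, so 52t = ln 1.5172 / ln 1.001212 ≈ 344.3112.
t ≈ 344.3112/52 = 6.6214 years.

6.62 years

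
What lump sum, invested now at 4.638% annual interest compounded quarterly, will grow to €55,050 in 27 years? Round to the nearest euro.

Growth factor = (1 + 0.011595)^108 ≈ 3.4731281039.
P = 55,050/3.4731281039 ≈ 15,850.2648.

€15,850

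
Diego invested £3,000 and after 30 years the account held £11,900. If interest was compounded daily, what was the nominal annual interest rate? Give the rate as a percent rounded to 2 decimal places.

4.59%

(1 + r/365)^10950 = 11,900/3,000 = 3.96667.
1 + r/365 = 3.96667^(1/10950) ≈ 1.000126, so r/365 ≈ 0.000125846.
r ≈ 365·0.000125846 = 4.59338%.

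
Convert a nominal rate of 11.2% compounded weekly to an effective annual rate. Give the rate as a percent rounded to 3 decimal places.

One year is 52 periods at 0.00215385 each: (1 + 0.00215385)^52 ≈ 1.118378.
EAR = 1.118378 − 1 ≈ 11.83782%.

11.838%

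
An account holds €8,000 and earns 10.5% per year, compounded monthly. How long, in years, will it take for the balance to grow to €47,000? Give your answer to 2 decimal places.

16.94 years

We need (1 + 0.00875)^(12t) = 5.875, so 12t = ln 5.875 / ln 1.00875 ≈ 203.2505.
t ≈ 203.2505/12 = 16.9375 years.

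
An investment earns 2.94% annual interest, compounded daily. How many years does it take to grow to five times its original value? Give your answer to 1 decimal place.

(1 + 0.0000805479)^(365t) = 5.
365t = ln 5 / ln(1 + 0.0000805479) ≈ 1.6094/8.05447e-05 ≈ 19981.9216.
t ≈ 54.7450.

54.7 years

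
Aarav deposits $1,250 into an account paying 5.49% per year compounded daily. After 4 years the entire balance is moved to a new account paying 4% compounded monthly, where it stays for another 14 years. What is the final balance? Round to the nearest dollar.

$2,723

Phase 1: 1,250·(1 + 0.0549/365)^1460 ≈ 1,556.9473.
Phase 2: 1,556.9473·(1 + 0.04/12)^168 ≈ 2,723.1676.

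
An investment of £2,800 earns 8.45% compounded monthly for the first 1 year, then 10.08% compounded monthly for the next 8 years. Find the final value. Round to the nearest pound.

Phase 1: 2,800·(1 + 0.0845/12)^12 ≈ 3,045.9819.
Phase 2: 3,045.9819·(1 + 0.0084)^96 ≈ 6,799.5420.

£6,800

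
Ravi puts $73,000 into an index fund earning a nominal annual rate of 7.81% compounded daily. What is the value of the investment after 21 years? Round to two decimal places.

$376,298.98

Periodic rate = 7.81%/365 = 0.000213973; periods = 365·21 = 7665.
A = 73,000·(1 + 0.0781/365)^7665 ≈ 73,000·5.15478060439 ≈ 376,298.9841.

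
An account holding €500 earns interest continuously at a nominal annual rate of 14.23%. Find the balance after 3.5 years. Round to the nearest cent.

€822.75

A = P·e^(rt) = 500·e^(0.1423·3.5) = 500·e^0.49805.
e^0.49805 ≈ 1.6455094, so A ≈ 822.7547.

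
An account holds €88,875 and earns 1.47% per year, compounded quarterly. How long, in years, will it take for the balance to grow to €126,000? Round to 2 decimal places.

23.79 years

We need (1 + 0.003675)^(4t) = 1.4177, so 4t = ln 1.4177 / ln 1.003675 ≈ 95.1543.
t ≈ 95.1543/4 = 23.7886 years.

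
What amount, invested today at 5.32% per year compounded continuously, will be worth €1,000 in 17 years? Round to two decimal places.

P = A·e^(−rt) = 1,000·e^(−0.9044).
e^(−0.9044) ≈ 0.404784683, so P ≈ 404.7847.

€404.78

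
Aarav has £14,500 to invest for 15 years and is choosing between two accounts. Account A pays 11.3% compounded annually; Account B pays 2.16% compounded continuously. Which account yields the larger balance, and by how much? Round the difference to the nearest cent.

Account A, by £52,194.56

A: (1 + 0.113)^15 ≈ 4.9822723612, so 14,500 × 4.9822723612 ≈ 72,242.9492.
B: e^(0.0216·15) = e^0.324 ≈ 1.3826473071, so 14,500 × 1.3826473071 ≈ 20,048.3860.
Difference ≈ 52,194.5633 in favor of A.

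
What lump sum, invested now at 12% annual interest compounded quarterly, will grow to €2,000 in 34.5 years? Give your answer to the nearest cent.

€33.84

Periodic rate = 12%/4 = 0.03; 138 periods.
P = 2,000/(1 + 0.03)^138 ≈ 2,000/59.09313209 ≈ 33.8449.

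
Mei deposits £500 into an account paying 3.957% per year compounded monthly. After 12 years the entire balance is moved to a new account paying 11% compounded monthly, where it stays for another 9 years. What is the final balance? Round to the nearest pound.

Phase 1: 500·(1 + 0.0032975)^144 ≈ 803.2507.
Phase 2: 803.2507·(1 + 0.11/12)^108 ≈ 2,152.0087.

£2,152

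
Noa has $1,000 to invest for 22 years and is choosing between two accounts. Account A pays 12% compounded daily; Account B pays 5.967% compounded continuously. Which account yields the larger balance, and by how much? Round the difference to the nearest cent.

A: (1 + 0.12/365)^8030 ≈ 14.007124913, so 1,000 × 14.007124913 ≈ 14,007.1249.
B: e^(0.05967·22) = e^1.31274 ≈ 3.716342553, so 1,000 × 3.716342553 ≈ 3,716.3426.
Difference ≈ 10,290.7824 in favor of A.

Account A, by $10,290.78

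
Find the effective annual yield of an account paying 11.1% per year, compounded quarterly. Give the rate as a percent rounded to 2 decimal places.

One year is 4 periods at 0.02775 each: (1 + 0.02775)^4 ≈ 1.115706.
EAR = 1.115706 − 1 ≈ 11.57064%.

11.57%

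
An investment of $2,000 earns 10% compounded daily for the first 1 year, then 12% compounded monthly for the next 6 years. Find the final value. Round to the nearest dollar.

After 1 years at 10%: 2,000 × 1.105155782 ≈ 2,210.3116.
Then 6 years at 12%: 2,210.3116 × 2.047099312 ≈ 4,524.7273.

$4,525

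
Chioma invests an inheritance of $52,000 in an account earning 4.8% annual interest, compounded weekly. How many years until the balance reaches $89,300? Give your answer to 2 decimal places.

11.27 years

(1 + 0.000923077)^(52t) = 89,300/52,000 = 1.7173.
52t·ln(1 + 0.000923077) = ln(1.7173); 52t = 0.54076/0.000922651 ≈ 586.0913.
t ≈ 11.2710 years.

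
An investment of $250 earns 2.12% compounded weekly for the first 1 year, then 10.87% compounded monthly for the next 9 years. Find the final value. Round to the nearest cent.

After 1 years at 2.12%: 250 × 1.0214219 ≈ 255.3555.
Then 9 years at 10.87%: 255.3555 × 2.64824113 ≈ 676.2429.

$676.24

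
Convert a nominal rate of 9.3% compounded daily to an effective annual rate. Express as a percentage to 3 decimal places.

EAR = (1 + 9.3%/365)^365 − 1 = (1 + 0.000254795)^365 − 1.
(1 + 0.000254795)^365 ≈ 1.097449, so EAR ≈ 9.74487%.

9.745%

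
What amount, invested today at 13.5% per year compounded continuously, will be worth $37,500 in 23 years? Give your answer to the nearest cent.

$1,680.92

P = A·e^(−rt) = 37,500·e^(−3.105).
e^(−3.105) ≈ 0.044824518559, so P ≈ 1,680.9194.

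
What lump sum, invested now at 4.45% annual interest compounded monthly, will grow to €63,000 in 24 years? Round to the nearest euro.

Periodic rate = 4.45%/12 = 0.00370833; 288 periods.
P = 63,000/(1 + 0.0445/12)^288 ≈ 63,000/2.9038127999 ≈ 21,695.6134.

€21,696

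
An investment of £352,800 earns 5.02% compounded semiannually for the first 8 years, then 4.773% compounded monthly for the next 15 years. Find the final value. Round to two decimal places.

£1,071,777.69

After 8 years at 5.02%: 352,800 × 1.486824594068 ≈ 524,551.7168.
Then 15 years at 4.773%: 524,551.7168 × 2.0432259743 ≈ 1,071,777.6926.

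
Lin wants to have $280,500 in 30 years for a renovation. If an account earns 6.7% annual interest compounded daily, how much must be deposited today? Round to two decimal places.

$37,590.76

Growth factor = (1 + 0.067/365)^10950 ≈ 7.46194081406.
P = 280,500/7.46194081406 ≈ 37,590.7565.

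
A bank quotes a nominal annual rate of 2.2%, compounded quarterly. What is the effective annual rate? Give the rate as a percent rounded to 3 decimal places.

One year is 4 periods at 0.0055 each: (1 + 0.0055)^4 ≈ 1.022182.
EAR = 1.022182 − 1 ≈ 2.21822%.

2.218%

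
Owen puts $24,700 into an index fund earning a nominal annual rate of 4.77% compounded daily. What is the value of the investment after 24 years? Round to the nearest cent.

Growth factor = (1 + 0.0477/365)^8760 ≈ 3.1415779403.
A ≈ 24,700 × 3.1415779403 ≈ 77,596.9751.

$77,596.98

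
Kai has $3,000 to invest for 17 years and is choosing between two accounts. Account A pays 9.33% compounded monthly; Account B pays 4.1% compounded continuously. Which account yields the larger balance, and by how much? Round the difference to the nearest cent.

Account A, by $8,541.21

Account A growth factor: (1 + 0.007775)^204 ≈ 4.8547898293; balance ≈ 14,564.3695.
Account B growth factor: e^(0.041·17) = e^0.697 ≈ 2.007720502; balance ≈ 6,023.1615.
Account A is larger by 8,541.2080.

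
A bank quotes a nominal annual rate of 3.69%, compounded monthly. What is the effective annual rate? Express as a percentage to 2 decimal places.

3.75%

One year is 12 periods at 0.003075 each: (1 + 0.003075)^12 ≈ 1.037531.
EAR = 1.037531 − 1 ≈ 3.75305%.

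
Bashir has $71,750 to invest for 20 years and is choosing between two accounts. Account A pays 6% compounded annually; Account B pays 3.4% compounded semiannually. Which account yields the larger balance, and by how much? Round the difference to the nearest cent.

A: (1 + 0.06)^20 ≈ 3.20713547221, so 71,750 × 3.20713547221 ≈ 230,111.9701.
B: (1 + 0.017)^40 ≈ 1.96262857148, so 71,750 × 1.96262857148 ≈ 140,818.6000.
Difference ≈ 89,293.3701 in favor of A.

Account A, by $89,293.37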